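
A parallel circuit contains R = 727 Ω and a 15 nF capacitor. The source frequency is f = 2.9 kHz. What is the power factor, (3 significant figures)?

0.981

ω = 2πf = 18220 rad/s
X_C = 1/(ωC) = 3660 Ω
Parallel: admittances add. Y = 1/R + jωC
Y = (0.00138 + j0.000273) S
|Y| = 0.00140 S → |Z| = 1/|Y| = 713 Ω, ∠Z = −∠Y = -11.2°
cos φ = cos(-11.2°) = 0.981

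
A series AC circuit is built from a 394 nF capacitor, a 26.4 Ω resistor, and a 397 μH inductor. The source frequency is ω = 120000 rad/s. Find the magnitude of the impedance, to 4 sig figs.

X_L = ωL = 47.64 Ω
X_C = 1/(ωC) = 21.15 Ω
Net reactance X = X_L − X_C = 26.49 Ω
Z = 26.40 + j26.49 Ω
|Z| = √(26.40² + 26.49²) = 37.40 Ω

37.40 Ω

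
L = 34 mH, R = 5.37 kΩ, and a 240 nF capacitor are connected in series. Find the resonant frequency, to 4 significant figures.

1.762 kHz

ω₀ = 1/√(LC) = 1/√(0.034 × 2.4e-07) = 11070 rad/s
f₀ = ω₀/(2π) = 1.762 kHz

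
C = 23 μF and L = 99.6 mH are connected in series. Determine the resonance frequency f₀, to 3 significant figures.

ω₀ = 1/√(LC) = 1/√(0.0996 × 2.3e-05) = 660.7 rad/s
f₀ = ω₀/(2π) = 105 Hz

105 Hz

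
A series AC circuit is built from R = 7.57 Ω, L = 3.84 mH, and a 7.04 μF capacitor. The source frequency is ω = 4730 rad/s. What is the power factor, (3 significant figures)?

0.538

X_L = ωL = 18.2 Ω
X_C = 1/(ωC) = 30.0 Ω
Net reactance X = X_L − X_C = -11.9 Ω
Z = 7.57 − j11.9 Ω
|Z| = √(7.57² + 11.9²) = 14.1 Ω
∠Z = arctan(-11.9/7.57) = -57.5°
cos φ = cos(-57.5°) = 0.538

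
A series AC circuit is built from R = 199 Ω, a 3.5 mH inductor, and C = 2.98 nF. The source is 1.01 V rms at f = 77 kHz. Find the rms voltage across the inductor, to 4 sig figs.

ω = 2πf = 483800 rad/s
X_L = ωL = 1693 Ω
X_C = 1/(ωC) = 693.6 Ω
Net reactance X = X_L − X_C = 999.7 Ω
Z = 199.0 + j999.7 Ω
|Z| = √(199.0² + 999.7²) = 1019 Ω
I = V/|Z| = 990.9 μA
V_L = I·|Z_L| = 0.0009909 × 1693 = 1.678 V

1.678 V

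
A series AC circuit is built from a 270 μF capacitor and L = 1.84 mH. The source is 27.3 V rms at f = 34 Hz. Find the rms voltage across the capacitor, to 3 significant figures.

ω = 2πf = 213.6 rad/s
X_L = ωL = 0.393 Ω
X_C = 1/(ωC) = 17.3 Ω
Net reactance X = X_L − X_C = -16.9 Ω
Z = − j16.9 Ω
|Z| = √(0² + 16.9²) = 16.9 Ω
I = V/|Z| = 1.61 A
V_C = I·|Z_C| = 1.61 × 17.3 = 27.9 V

27.9 V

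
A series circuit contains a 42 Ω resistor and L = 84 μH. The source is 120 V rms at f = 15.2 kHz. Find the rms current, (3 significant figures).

2.81 A

ω = 2πf = 95500 rad/s
X_L = ωL = 8.02 Ω
Z = 42.0 + j8.02 Ω
|Z| = √(42.0² + 8.02²) = 42.8 Ω
I = V/|Z| = 120/42.8 = 2.81 A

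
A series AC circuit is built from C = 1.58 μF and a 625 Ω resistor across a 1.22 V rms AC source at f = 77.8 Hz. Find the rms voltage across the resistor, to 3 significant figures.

ω = 2πf = 488.8 rad/s
X_C = 1/(ωC) = 1290 Ω
Z = 625 − j1290 Ω
|Z| = √(625² + 1290²) = 1440 Ω
I = V/|Z| = 849 μA
V_R = I·|Z_R| = 0.000849 × 625 = 0.530 V

0.530 V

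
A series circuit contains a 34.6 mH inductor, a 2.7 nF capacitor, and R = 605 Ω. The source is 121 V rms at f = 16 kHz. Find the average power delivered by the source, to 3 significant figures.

21.7 W

ω = 2πf = 100500 rad/s
X_L = ωL = 3480 Ω
X_C = 1/(ωC) = 3680 Ω
Net reactance X = X_L − X_C = -206 Ω
Z = 605 − j206 Ω
|Z| = √(605² + 206²) = 639 Ω
∠Z = arctan(-206/605) = -18.8°
I = V/|Z| = 189 mA
P = VI cos φ = 121 × 0.189 × cos(-18.8°) = 21.7 W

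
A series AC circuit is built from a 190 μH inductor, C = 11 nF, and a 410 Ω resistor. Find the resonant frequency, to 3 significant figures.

110 kHz

ω₀ = 1/√(LC) = 1/√(0.00019 × 1.1e-08) = 691700 rad/s
f₀ = ω₀/(2π) = 110 kHz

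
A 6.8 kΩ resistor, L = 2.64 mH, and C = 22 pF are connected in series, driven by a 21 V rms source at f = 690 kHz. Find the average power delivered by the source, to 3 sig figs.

63.6 mW

ω = 2πf = 4.335e+06 rad/s
X_L = ωL = 11400 Ω
X_C = 1/(ωC) = 10500 Ω
Net reactance X = X_L − X_C = 961 Ω
Z = 6800 + j961 Ω
|Z| = √(6800² + 961²) = 6870 Ω
∠Z = arctan(961/6800) = 8.04°
I = V/|Z| = 3.06 mA
P = VI cos φ = 21 × 0.00306 × cos(8.04°) = 63.6 mW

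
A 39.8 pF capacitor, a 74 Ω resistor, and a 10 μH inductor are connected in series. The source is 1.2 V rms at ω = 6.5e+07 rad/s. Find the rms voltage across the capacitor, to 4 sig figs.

1.695 V

X_L = ωL = 650.0 Ω
X_C = 1/(ωC) = 386.5 Ω
Net reactance X = X_L − X_C = 263.5 Ω
Z = 74.00 + j263.5 Ω
|Z| = √(74.00² + 263.5²) = 273.6 Ω
I = V/|Z| = 4.385 mA
V_C = I·|Z_C| = 0.004385 × 386.5 = 1.695 V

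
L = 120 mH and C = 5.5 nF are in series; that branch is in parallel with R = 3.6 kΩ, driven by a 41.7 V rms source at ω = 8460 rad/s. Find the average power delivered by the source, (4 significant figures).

483.0 mW

X_L = ωL = 1015 Ω
X_C = 1/(ωC) = 21490 Ω
Branch 1: Z₁ = R = 3600 Ω
Branch 2 (series LC): Z₂ = j(X_L − X_C) = −j20480 Ω
Parallel: Z = Z₁Z₂/(Z₁+Z₂), |Z| = 3546 Ω, ∠Z = -9.971°
I = V/|Z| = 11.76 mA
P = VI cos φ = 41.7 × 0.01176 × cos(-9.971°) = 483.0 mW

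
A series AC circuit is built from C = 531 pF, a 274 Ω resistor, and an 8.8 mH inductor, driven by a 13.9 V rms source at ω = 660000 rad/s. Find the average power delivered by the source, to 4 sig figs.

6.013 mW

X_L = ωL = 5808 Ω
X_C = 1/(ωC) = 2853 Ω
Net reactance X = X_L − X_C = 2955 Ω
Z = 274.0 + j2955 Ω
|Z| = √(274.0² + 2955²) = 2967 Ω
∠Z = arctan(2955/274.0) = 84.70°
I = V/|Z| = 4.684 mA
P = VI cos φ = 13.9 × 0.004684 × cos(84.70°) = 6.013 mW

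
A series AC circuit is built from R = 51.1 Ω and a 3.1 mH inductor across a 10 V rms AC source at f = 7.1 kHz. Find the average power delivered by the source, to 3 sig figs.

ω = 2πf = 44610 rad/s
X_L = ωL = 138 Ω
Z = 51.1 + j138 Ω
|Z| = √(51.1² + 138²) = 147 Ω
∠Z = arctan(138/51.1) = 69.7°
I = V/|Z| = 67.8 mA
P = VI cos φ = 10 × 0.0678 × cos(69.7°) = 235 mW

235 mW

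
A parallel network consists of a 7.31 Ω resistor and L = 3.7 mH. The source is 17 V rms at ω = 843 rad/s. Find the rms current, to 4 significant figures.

X_L = ωL = 3.119 Ω
Parallel: admittances add. Y = 1/R + 1/(jωL)
Y = (0.1368 − j0.3206) S
|Y| = 0.3486 S → |Z| = 1/|Y| = 2.869 Ω, ∠Z = −∠Y = 66.89°
I = V/|Z| = 17/2.869 = 5.926 A

5.926 A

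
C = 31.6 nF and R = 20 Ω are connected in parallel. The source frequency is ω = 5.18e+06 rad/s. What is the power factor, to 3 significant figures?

0.292

X_C = 1/(ωC) = 6.11 Ω
Parallel: admittances add. Y = 1/R + jωC
Y = (0.0500 + j0.164) S
|Y| = 0.171 S → |Z| = 1/|Y| = 5.84 Ω, ∠Z = −∠Y = -73.0°
cos φ = cos(-73.0°) = 0.292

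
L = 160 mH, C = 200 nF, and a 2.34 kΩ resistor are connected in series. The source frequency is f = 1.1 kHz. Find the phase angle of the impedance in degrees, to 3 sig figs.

9.28°

ω = 2πf = 6912 rad/s
X_L = ωL = 1110 Ω
X_C = 1/(ωC) = 723 Ω
Net reactance X = X_L − X_C = 382 Ω
Z = 2340 + j382 Ω
|Z| = √(2340² + 382²) = 2370 Ω
∠Z = arctan(382/2340) = 9.28°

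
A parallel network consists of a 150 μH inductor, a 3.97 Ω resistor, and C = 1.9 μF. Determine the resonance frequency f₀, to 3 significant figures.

9.43 kHz

ω₀ = 1/√(LC) = 1/√(0.00015 × 1.9e-06) = 59230 rad/s
f₀ = ω₀/(2π) = 9.43 kHz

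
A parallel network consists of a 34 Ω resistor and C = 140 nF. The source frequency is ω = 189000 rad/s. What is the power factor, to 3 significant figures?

X_C = 1/(ωC) = 37.8 Ω
Parallel: admittances add. Y = 1/R + jωC
Y = (0.0294 + j0.0265) S
|Y| = 0.0396 S → |Z| = 1/|Y| = 25.3 Ω, ∠Z = −∠Y = -42.0°
cos φ = cos(-42.0°) = 0.743

0.743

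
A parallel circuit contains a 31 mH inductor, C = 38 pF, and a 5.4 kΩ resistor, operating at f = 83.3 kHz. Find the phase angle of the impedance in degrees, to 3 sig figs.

12.7°

ω = 2πf = 523400 rad/s
X_L = ωL = 16200 Ω
X_C = 1/(ωC) = 50300 Ω
Parallel: admittances add. Y = 1/R + 1/(jωL) + jωC
Y = (0.000185 − j4.17e-05) S
|Y| = 0.000190 S → |Z| = 1/|Y| = 5270 Ω, ∠Z = −∠Y = 12.7°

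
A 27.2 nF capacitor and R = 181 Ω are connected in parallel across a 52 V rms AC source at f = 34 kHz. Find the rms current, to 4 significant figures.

ω = 2πf = 213600 rad/s
X_C = 1/(ωC) = 172.1 Ω
Parallel: admittances add. Y = 1/R + jωC
Y = (0.005525 + j0.005811) S
|Y| = 0.008018 S → |Z| = 1/|Y| = 124.7 Ω, ∠Z = −∠Y = -46.44°
I = V/|Z| = 52/124.7 = 416.9 mA

416.9 mA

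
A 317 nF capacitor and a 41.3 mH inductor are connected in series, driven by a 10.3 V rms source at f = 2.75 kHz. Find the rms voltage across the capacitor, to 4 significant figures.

ω = 2πf = 17280 rad/s
X_L = ωL = 713.6 Ω
X_C = 1/(ωC) = 182.6 Ω
Net reactance X = X_L − X_C = 531.0 Ω
Z = j531.0 Ω
|Z| = √(0² + 531.0²) = 531.0 Ω
I = V/|Z| = 19.40 mA
V_C = I·|Z_C| = 0.01940 × 182.6 = 3.541 V

3.541 V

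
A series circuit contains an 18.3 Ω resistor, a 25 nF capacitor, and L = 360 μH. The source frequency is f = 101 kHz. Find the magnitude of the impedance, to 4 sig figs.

166.4 Ω

ω = 2πf = 634600 rad/s
X_L = ωL = 228.5 Ω
X_C = 1/(ωC) = 63.03 Ω
Net reactance X = X_L − X_C = 165.4 Ω
Z = 18.30 + j165.4 Ω
|Z| = √(18.30² + 165.4²) = 166.4 Ω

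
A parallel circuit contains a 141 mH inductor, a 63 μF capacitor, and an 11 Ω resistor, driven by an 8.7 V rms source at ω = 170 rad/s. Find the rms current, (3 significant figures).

X_L = ωL = 24.0 Ω
X_C = 1/(ωC) = 93.4 Ω
Parallel: admittances add. Y = 1/R + 1/(jωL) + jωC
Y = (0.0909 − j0.0310) S
|Y| = 0.0961 S → |Z| = 1/|Y| = 10.4 Ω, ∠Z = −∠Y = 18.8°
I = V/|Z| = 8.7/10.4 = 836 mA

836 mA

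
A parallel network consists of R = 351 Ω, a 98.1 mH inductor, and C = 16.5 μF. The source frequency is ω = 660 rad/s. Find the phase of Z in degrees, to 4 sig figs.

X_L = ωL = 64.75 Ω
X_C = 1/(ωC) = 91.83 Ω
Parallel: admittances add. Y = 1/R + 1/(jωL) + jωC
Y = (0.002849 − j0.004555) S
|Y| = 0.005373 S → |Z| = 1/|Y| = 186.1 Ω, ∠Z = −∠Y = 57.98°

57.98°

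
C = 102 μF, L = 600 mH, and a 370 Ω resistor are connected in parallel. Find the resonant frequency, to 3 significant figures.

20.3 Hz

ω₀ = 1/√(LC) = 1/√(0.6 × 0.000102) = 127.8 rad/s
f₀ = ω₀/(2π) = 20.3 Hz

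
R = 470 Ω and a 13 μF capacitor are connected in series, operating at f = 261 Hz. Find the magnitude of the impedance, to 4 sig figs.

472.3 Ω

ω = 2πf = 1640 rad/s
X_C = 1/(ωC) = 46.91 Ω
Z = 470.0 − j46.91 Ω
|Z| = √(470.0² + 46.91²) = 472.3 Ω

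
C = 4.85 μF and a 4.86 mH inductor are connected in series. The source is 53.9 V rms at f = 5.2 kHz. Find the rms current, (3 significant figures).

353 mA

ω = 2πf = 32670 rad/s
X_L = ωL = 159 Ω
X_C = 1/(ωC) = 6.31 Ω
Net reactance X = X_L − X_C = 152 Ω
Z = j152 Ω
|Z| = √(0² + 152²) = 152 Ω
I = V/|Z| = 53.9/152 = 353 mA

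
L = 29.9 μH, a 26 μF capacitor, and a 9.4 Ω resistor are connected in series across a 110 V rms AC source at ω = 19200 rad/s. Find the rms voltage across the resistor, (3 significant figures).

X_L = ωL = 0.574 Ω
X_C = 1/(ωC) = 2.00 Ω
Net reactance X = X_L − X_C = -1.43 Ω
Z = 9.40 − j1.43 Ω
|Z| = √(9.40² + 1.43²) = 9.51 Ω
I = V/|Z| = 11.6 A
V_R = I·|Z_R| = 11.6 × 9.40 = 109 V

109 V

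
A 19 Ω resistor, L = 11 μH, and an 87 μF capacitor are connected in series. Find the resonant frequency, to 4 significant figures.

ω₀ = 1/√(LC) = 1/√(1.1e-05 × 8.7e-05) = 32330 rad/s
f₀ = ω₀/(2π) = 5.145 kHz

5.145 kHz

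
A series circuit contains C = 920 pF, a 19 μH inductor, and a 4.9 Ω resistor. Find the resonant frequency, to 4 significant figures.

ω₀ = 1/√(LC) = 1/√(1.9e-05 × 9.2e-10) = 7.564e+06 rad/s
f₀ = ω₀/(2π) = 1.204 MHz

1.204 MHz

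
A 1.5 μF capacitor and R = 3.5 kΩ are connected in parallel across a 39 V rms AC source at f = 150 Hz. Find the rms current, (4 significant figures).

56.25 mA

ω = 2πf = 942.5 rad/s
X_C = 1/(ωC) = 707.4 Ω
Parallel: admittances add. Y = 1/R + jωC
Y = (0.0002857 + j0.001414) S
|Y| = 0.001442 S → |Z| = 1/|Y| = 693.3 Ω, ∠Z = −∠Y = -78.57°
I = V/|Z| = 39/693.3 = 56.25 mA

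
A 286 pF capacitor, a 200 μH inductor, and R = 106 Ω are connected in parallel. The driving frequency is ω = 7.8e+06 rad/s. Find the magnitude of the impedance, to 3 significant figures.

105 Ω

X_L = ωL = 1560 Ω
X_C = 1/(ωC) = 448 Ω
Parallel: admittances add. Y = 1/R + 1/(jωL) + jωC
Y = (0.00943 + j0.00159) S
|Y| = 0.00957 S → |Z| = 1/|Y| = 105 Ω, ∠Z = −∠Y = -9.57°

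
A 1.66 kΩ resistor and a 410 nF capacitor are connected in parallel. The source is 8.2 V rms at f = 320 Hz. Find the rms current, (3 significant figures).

ω = 2πf = 2011 rad/s
X_C = 1/(ωC) = 1210 Ω
Parallel: admittances add. Y = 1/R + jωC
Y = (0.000602 + j0.000824) S
|Y| = 0.00102 S → |Z| = 1/|Y| = 979 Ω, ∠Z = −∠Y = -53.8°
I = V/|Z| = 8.2/979 = 8.37 mA

8.37 mA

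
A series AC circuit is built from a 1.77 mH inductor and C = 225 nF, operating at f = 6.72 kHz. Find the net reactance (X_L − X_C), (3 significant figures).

ω = 2πf = 42220 rad/s
X_L = ωL = 74.7 Ω
X_C = 1/(ωC) = 105 Ω
X = 74.7 − 105 = -30.5 Ω

-30.5 Ω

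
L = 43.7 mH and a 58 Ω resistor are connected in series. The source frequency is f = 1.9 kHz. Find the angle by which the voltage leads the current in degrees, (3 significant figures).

83.7°

ω = 2πf = 11940 rad/s
X_L = ωL = 522 Ω
Z = 58.0 + j522 Ω
|Z| = √(58.0² + 522²) = 525 Ω
∠Z = arctan(522/58.0) = 83.7°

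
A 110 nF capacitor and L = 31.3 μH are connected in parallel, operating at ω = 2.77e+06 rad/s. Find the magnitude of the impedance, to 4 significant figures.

3.411 Ω

X_L = ωL = 86.70 Ω
X_C = 1/(ωC) = 3.282 Ω
Parallel: admittances add. Y = 1/(jωL) + jωC
Y = (0 + j0.2932) S
|Y| = 0.2932 S → |Z| = 1/|Y| = 3.411 Ω, ∠Z = −∠Y = -90.00°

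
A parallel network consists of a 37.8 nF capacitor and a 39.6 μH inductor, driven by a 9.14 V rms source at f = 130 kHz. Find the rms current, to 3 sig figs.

ω = 2πf = 816800 rad/s
X_L = ωL = 32.3 Ω
X_C = 1/(ωC) = 32.4 Ω
Parallel: admittances add. Y = 1/(jωL) + jωC
Y = (0 − j4.03e-05) S
|Y| = 4.03e-05 S → |Z| = 1/|Y| = 24800 Ω, ∠Z = −∠Y = 90.0°
I = V/|Z| = 9.14/24800 = 368 μA

368 μA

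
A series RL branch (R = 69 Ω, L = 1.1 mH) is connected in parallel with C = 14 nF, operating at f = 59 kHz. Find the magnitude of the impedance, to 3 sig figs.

ω = 2πf = 370700 rad/s
X_L = ωL = 408 Ω
X_C = 1/(ωC) = 193 Ω
Branch 1 (R+jX_L): Z₁ = 69.0 + j408 Ω, |Z₁| = 414 Ω
Branch 2 (−jX_C): Z₂ = −j193 Ω
Parallel: Z = Z₁Z₂/(Z₁+Z₂), |Z| = 353 Ω, ∠Z = -81.8°

353 Ω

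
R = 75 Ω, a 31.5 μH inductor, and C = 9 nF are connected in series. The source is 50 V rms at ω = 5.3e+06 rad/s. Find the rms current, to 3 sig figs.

X_L = ωL = 167 Ω
X_C = 1/(ωC) = 21.0 Ω
Net reactance X = X_L − X_C = 146 Ω
Z = 75.0 + j146 Ω
|Z| = √(75.0² + 146²) = 164 Ω
I = V/|Z| = 50/164 = 305 mA

305 mA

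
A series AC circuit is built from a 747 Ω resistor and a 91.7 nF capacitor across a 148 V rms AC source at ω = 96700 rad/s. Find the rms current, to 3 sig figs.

X_C = 1/(ωC) = 113 Ω
Z = 747 − j113 Ω
|Z| = √(747² + 113²) = 755 Ω
I = V/|Z| = 148/755 = 196 mA

196 mA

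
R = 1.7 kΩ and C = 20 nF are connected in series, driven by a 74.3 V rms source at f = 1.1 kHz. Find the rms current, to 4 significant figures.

ω = 2πf = 6912 rad/s
X_C = 1/(ωC) = 7234 Ω
Z = 1700 − j7234 Ω
|Z| = √(1700² + 7234²) = 7431 Ω
I = V/|Z| = 74.3/7431 = 9.998 mA

9.998 mA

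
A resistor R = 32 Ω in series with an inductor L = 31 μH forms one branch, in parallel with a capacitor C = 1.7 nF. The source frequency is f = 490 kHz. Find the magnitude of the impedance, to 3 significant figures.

191 Ω

ω = 2πf = 3.079e+06 rad/s
X_L = ωL = 95.4 Ω
X_C = 1/(ωC) = 191 Ω
Branch 1 (R+jX_L): Z₁ = 32.0 + j95.4 Ω, |Z₁| = 101 Ω
Branch 2 (−jX_C): Z₂ = −j191 Ω
Parallel: Z = Z₁Z₂/(Z₁+Z₂), |Z| = 191 Ω, ∠Z = 53.0°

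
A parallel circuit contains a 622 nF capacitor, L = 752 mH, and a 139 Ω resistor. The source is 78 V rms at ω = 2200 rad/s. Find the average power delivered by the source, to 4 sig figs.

X_L = ωL = 1654 Ω
X_C = 1/(ωC) = 730.8 Ω
Parallel: admittances add. Y = 1/R + 1/(jωL) + jωC
Y = (0.007194 + j0.0007640) S
|Y| = 0.007235 S → |Z| = 1/|Y| = 138.2 Ω, ∠Z = −∠Y = -6.061°
I = V/|Z| = 564.3 mA
P = VI cos φ = 78 × 0.5643 × cos(-6.061°) = 43.77 W

43.77 W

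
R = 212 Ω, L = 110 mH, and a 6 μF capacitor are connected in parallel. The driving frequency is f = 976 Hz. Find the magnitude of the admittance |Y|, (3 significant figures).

ω = 2πf = 6132 rad/s
X_L = ωL = 675 Ω
X_C = 1/(ωC) = 27.2 Ω
Parallel: admittances add. Y = 1/R + 1/(jωL) + jωC
Y = (0.00472 + j0.0353) S
|Y| = 0.0356 S → |Z| = 1/|Y| = 28.1 Ω, ∠Z = −∠Y = -82.4°

35.6 mS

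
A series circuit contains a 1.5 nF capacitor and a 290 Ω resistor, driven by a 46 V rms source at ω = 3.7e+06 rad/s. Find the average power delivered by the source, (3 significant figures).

X_C = 1/(ωC) = 180 Ω
Z = 290 − j180 Ω
|Z| = √(290² + 180²) = 341 Ω
∠Z = arctan(-180/290) = -31.9°
I = V/|Z| = 135 mA
P = VI cos φ = 46 × 0.135 × cos(-31.9°) = 5.26 W

5.26 W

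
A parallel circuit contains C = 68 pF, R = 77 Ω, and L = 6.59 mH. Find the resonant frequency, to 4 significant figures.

237.8 kHz

ω₀ = 1/√(LC) = 1/√(0.00659 × 6.8e-11) = 1.494e+06 rad/s
f₀ = ω₀/(2π) = 237.8 kHz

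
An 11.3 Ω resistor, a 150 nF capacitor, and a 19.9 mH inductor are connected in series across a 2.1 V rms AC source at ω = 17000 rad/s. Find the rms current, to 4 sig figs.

38.16 mA

X_L = ωL = 338.3 Ω
X_C = 1/(ωC) = 392.2 Ω
Net reactance X = X_L − X_C = -53.86 Ω
Z = 11.30 − j53.86 Ω
|Z| = √(11.30² + 53.86²) = 55.03 Ω
I = V/|Z| = 2.1/55.03 = 38.16 mA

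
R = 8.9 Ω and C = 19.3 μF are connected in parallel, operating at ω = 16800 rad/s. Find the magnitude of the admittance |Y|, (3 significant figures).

X_C = 1/(ωC) = 3.08 Ω
Parallel: admittances add. Y = 1/R + jωC
Y = (0.112 + j0.324) S
|Y| = 0.343 S → |Z| = 1/|Y| = 2.91 Ω, ∠Z = −∠Y = -70.9°

343 mS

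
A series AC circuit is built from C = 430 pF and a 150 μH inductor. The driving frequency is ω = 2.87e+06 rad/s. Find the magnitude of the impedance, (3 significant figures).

380 Ω

X_L = ωL = 430 Ω
X_C = 1/(ωC) = 810 Ω
Net reactance X = X_L − X_C = -380 Ω
Z = − j380 Ω
|Z| = √(0² + 380²) = 380 Ω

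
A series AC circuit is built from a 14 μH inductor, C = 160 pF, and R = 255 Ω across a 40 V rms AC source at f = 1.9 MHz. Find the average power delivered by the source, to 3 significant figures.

2.12 W

ω = 2πf = 1.194e+07 rad/s
X_L = ωL = 167 Ω
X_C = 1/(ωC) = 524 Ω
Net reactance X = X_L − X_C = -356 Ω
Z = 255 − j356 Ω
|Z| = √(255² + 356²) = 438 Ω
∠Z = arctan(-356/255) = -54.4°
I = V/|Z| = 91.3 mA
P = VI cos φ = 40 × 0.0913 × cos(-54.4°) = 2.12 W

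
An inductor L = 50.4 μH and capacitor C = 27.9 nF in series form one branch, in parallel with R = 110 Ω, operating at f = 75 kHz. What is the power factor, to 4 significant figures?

0.4295

ω = 2πf = 471200 rad/s
X_L = ωL = 23.75 Ω
X_C = 1/(ωC) = 76.06 Ω
Branch 1: Z₁ = R = 110.0 Ω
Branch 2 (series LC): Z₂ = j(X_L − X_C) = −j52.31 Ω
Parallel: Z = Z₁Z₂/(Z₁+Z₂), |Z| = 47.24 Ω, ∠Z = -64.57°
cos φ = cos(-64.57°) = 0.4295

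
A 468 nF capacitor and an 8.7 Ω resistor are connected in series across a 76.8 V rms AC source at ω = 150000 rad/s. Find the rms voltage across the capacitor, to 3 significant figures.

65.5 V

X_C = 1/(ωC) = 14.2 Ω
Z = 8.70 − j14.2 Ω
|Z| = √(8.70² + 14.2²) = 16.7 Ω
I = V/|Z| = 4.60 A
V_C = I·|Z_C| = 4.60 × 14.2 = 65.5 V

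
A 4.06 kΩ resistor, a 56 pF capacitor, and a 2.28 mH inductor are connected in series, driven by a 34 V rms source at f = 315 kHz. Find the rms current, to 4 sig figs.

ω = 2πf = 1.979e+06 rad/s
X_L = ωL = 4513 Ω
X_C = 1/(ωC) = 9022 Ω
Net reactance X = X_L − X_C = -4510 Ω
Z = 4060 − j4510 Ω
|Z| = √(4060² + 4510²) = 6068 Ω
I = V/|Z| = 34/6068 = 5.603 mA

5.603 mA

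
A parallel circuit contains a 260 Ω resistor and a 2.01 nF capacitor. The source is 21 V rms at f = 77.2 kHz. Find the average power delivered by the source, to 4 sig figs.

ω = 2πf = 485100 rad/s
X_C = 1/(ωC) = 1026 Ω
Parallel: admittances add. Y = 1/R + jωC
Y = (0.003846 + j0.0009750) S
|Y| = 0.003968 S → |Z| = 1/|Y| = 252.0 Ω, ∠Z = −∠Y = -14.22°
I = V/|Z| = 83.32 mA
P = VI cos φ = 21 × 0.08332 × cos(-14.22°) = 1.696 W

1.696 W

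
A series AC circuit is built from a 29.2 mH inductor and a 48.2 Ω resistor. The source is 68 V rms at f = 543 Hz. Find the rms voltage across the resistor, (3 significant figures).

29.6 V

ω = 2πf = 3412 rad/s
X_L = ωL = 99.6 Ω
Z = 48.2 + j99.6 Ω
|Z| = √(48.2² + 99.6²) = 111 Ω
I = V/|Z| = 614 mA
V_R = I·|Z_R| = 0.614 × 48.2 = 29.6 V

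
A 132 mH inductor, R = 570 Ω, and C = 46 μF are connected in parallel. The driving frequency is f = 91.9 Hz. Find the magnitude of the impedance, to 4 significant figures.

73.77 Ω

ω = 2πf = 577.4 rad/s
X_L = ωL = 76.22 Ω
X_C = 1/(ωC) = 37.65 Ω
Parallel: admittances add. Y = 1/R + 1/(jωL) + jωC
Y = (0.001754 + j0.01344) S
|Y| = 0.01356 S → |Z| = 1/|Y| = 73.77 Ω, ∠Z = −∠Y = -82.56°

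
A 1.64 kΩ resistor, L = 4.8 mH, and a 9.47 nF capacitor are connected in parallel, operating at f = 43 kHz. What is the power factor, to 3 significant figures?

0.323

ω = 2πf = 270200 rad/s
X_L = ωL = 1300 Ω
X_C = 1/(ωC) = 391 Ω
Parallel: admittances add. Y = 1/R + 1/(jωL) + jωC
Y = (0.000610 + j0.00179) S
|Y| = 0.00189 S → |Z| = 1/|Y| = 529 Ω, ∠Z = −∠Y = -71.2°
cos φ = cos(-71.2°) = 0.323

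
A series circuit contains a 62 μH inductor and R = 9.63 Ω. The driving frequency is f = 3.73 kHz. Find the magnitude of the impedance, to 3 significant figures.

9.74 Ω

ω = 2πf = 23440 rad/s
X_L = ωL = 1.45 Ω
Z = 9.63 + j1.45 Ω
|Z| = √(9.63² + 1.45²) = 9.74 Ω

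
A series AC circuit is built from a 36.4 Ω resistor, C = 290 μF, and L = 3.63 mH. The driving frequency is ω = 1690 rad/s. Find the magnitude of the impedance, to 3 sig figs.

36.6 Ω

X_L = ωL = 6.13 Ω
X_C = 1/(ωC) = 2.04 Ω
Net reactance X = X_L − X_C = 4.09 Ω
Z = 36.4 + j4.09 Ω
|Z| = √(36.4² + 4.09²) = 36.6 Ω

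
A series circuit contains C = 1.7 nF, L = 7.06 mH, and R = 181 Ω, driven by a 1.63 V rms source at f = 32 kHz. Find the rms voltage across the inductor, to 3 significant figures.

1.53 V

ω = 2πf = 201100 rad/s
X_L = ωL = 1420 Ω
X_C = 1/(ωC) = 2930 Ω
Net reactance X = X_L − X_C = -1510 Ω
Z = 181 − j1510 Ω
|Z| = √(181² + 1510²) = 1520 Ω
I = V/|Z| = 1.07 mA
V_L = I·|Z_L| = 0.00107 × 1420 = 1.53 V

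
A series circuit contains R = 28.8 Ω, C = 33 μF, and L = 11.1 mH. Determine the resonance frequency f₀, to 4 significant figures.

ω₀ = 1/√(LC) = 1/√(0.0111 × 3.3e-05) = 1652 rad/s
f₀ = ω₀/(2π) = 263.0 Hz

263.0 Hz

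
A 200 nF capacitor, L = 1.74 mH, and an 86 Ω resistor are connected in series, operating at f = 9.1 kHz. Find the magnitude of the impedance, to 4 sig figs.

86.84 Ω

ω = 2πf = 57180 rad/s
X_L = ωL = 99.49 Ω
X_C = 1/(ωC) = 87.45 Ω
Net reactance X = X_L − X_C = 12.04 Ω
Z = 86.00 + j12.04 Ω
|Z| = √(86.00² + 12.04²) = 86.84 Ω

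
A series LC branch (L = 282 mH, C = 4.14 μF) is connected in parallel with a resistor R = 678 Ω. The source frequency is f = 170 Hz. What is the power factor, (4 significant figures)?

0.1101

ω = 2πf = 1068 rad/s
X_L = ωL = 301.2 Ω
X_C = 1/(ωC) = 226.1 Ω
Branch 1: Z₁ = R = 678.0 Ω
Branch 2 (series LC): Z₂ = j(X_L − X_C) = j75.08 Ω
Parallel: Z = Z₁Z₂/(Z₁+Z₂), |Z| = 74.62 Ω, ∠Z = 83.68°
cos φ = cos(83.68°) = 0.1101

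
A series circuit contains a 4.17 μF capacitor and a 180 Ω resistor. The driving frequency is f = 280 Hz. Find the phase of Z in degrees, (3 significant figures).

ω = 2πf = 1759 rad/s
X_C = 1/(ωC) = 136 Ω
Z = 180 − j136 Ω
|Z| = √(180² + 136²) = 226 Ω
∠Z = arctan(-136/180) = -37.1°

-37.1°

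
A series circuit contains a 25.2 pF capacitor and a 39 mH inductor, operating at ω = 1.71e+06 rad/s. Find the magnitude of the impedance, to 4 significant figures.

43480 Ω

X_L = ωL = 66690 Ω
X_C = 1/(ωC) = 23210 Ω
Net reactance X = X_L − X_C = 43480 Ω
Z = j43480 Ω
|Z| = √(0² + 43480²) = 43480 Ω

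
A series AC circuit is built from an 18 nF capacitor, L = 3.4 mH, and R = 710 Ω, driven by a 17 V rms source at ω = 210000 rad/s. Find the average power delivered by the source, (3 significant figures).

291 mW

X_L = ωL = 714 Ω
X_C = 1/(ωC) = 265 Ω
Net reactance X = X_L − X_C = 449 Ω
Z = 710 + j449 Ω
|Z| = √(710² + 449²) = 840 Ω
∠Z = arctan(449/710) = 32.3°
I = V/|Z| = 20.2 mA
P = VI cos φ = 17 × 0.0202 × cos(32.3°) = 291 mW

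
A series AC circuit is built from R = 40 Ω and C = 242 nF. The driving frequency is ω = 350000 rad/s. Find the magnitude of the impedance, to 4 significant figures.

X_C = 1/(ωC) = 11.81 Ω
Z = 40.00 − j11.81 Ω
|Z| = √(40.00² + 11.81²) = 41.71 Ω

41.71 Ω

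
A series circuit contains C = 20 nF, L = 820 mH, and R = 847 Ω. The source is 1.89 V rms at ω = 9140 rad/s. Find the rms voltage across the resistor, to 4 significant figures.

X_L = ωL = 7495 Ω
X_C = 1/(ωC) = 5470 Ω
Net reactance X = X_L − X_C = 2024 Ω
Z = 847.0 + j2024 Ω
|Z| = √(847.0² + 2024²) = 2194 Ω
I = V/|Z| = 861.3 μA
V_R = I·|Z_R| = 0.0008613 × 847.0 = 0.7295 V

0.7295 V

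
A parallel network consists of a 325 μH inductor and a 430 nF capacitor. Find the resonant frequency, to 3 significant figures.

13.5 kHz

ω₀ = 1/√(LC) = 1/√(0.000325 × 4.3e-07) = 84590 rad/s
f₀ = ω₀/(2π) = 13.5 kHz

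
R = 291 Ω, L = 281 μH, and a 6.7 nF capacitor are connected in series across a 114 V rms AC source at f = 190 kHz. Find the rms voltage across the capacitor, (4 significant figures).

ω = 2πf = 1.194e+06 rad/s
X_L = ωL = 335.5 Ω
X_C = 1/(ωC) = 125.0 Ω
Net reactance X = X_L − X_C = 210.4 Ω
Z = 291.0 + j210.4 Ω
|Z| = √(291.0² + 210.4²) = 359.1 Ω
I = V/|Z| = 317.4 mA
V_C = I·|Z_C| = 0.3174 × 125.0 = 39.69 V

39.69 V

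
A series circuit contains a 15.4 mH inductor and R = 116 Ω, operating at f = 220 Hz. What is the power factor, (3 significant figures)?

0.984

ω = 2πf = 1382 rad/s
X_L = ωL = 21.3 Ω
Z = 116 + j21.3 Ω
|Z| = √(116² + 21.3²) = 118 Ω
∠Z = arctan(21.3/116) = 10.4°
cos φ = cos(10.4°) = 0.984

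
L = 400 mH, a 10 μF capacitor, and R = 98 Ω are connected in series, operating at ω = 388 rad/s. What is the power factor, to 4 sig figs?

0.6909

X_L = ωL = 155.2 Ω
X_C = 1/(ωC) = 257.7 Ω
Net reactance X = X_L − X_C = -102.5 Ω
Z = 98.00 − j102.5 Ω
|Z| = √(98.00² + 102.5²) = 141.8 Ω
∠Z = arctan(-102.5/98.00) = -46.29°
cos φ = cos(-46.29°) = 0.6909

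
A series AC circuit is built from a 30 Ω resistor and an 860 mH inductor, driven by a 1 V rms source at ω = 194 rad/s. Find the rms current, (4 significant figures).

5.899 mA

X_L = ωL = 166.8 Ω
Z = 30.00 + j166.8 Ω
|Z| = √(30.00² + 166.8²) = 169.5 Ω
I = V/|Z| = 1/169.5 = 5.899 mA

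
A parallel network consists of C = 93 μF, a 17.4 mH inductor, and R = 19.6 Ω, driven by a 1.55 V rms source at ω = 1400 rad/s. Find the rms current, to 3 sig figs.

159 mA

X_L = ωL = 24.4 Ω
X_C = 1/(ωC) = 7.68 Ω
Parallel: admittances add. Y = 1/R + 1/(jωL) + jωC
Y = (0.0510 + j0.0891) S
|Y| = 0.103 S → |Z| = 1/|Y| = 9.74 Ω, ∠Z = −∠Y = -60.2°
I = V/|Z| = 1.55/9.74 = 159 mA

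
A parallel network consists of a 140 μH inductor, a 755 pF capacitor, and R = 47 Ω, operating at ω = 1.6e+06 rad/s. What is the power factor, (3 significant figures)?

X_L = ωL = 224 Ω
X_C = 1/(ωC) = 828 Ω
Parallel: admittances add. Y = 1/R + 1/(jωL) + jωC
Y = (0.0213 − j0.00326) S
|Y| = 0.0215 S → |Z| = 1/|Y| = 46.5 Ω, ∠Z = −∠Y = 8.70°
cos φ = cos(8.70°) = 0.988

0.988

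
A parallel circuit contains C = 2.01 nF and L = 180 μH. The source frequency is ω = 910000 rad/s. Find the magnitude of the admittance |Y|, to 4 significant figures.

X_L = ωL = 163.8 Ω
X_C = 1/(ωC) = 546.7 Ω
Parallel: admittances add. Y = 1/(jωL) + jωC
Y = (0 − j0.004276) S
|Y| = 0.004276 S → |Z| = 1/|Y| = 233.9 Ω, ∠Z = −∠Y = 90.00°

4.276 mS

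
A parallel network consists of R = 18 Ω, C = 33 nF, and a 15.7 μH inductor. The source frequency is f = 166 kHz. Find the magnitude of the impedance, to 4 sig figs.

16.23 Ω

ω = 2πf = 1.043e+06 rad/s
X_L = ωL = 16.38 Ω
X_C = 1/(ωC) = 29.05 Ω
Parallel: admittances add. Y = 1/R + 1/(jωL) + jωC
Y = (0.05556 − j0.02665) S
|Y| = 0.06162 S → |Z| = 1/|Y| = 16.23 Ω, ∠Z = −∠Y = 25.63°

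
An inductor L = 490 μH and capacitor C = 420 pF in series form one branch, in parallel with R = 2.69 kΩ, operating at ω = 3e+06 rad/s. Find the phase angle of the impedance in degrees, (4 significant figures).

75.89°

X_L = ωL = 1470 Ω
X_C = 1/(ωC) = 793.7 Ω
Branch 1: Z₁ = R = 2690 Ω
Branch 2 (series LC): Z₂ = j(X_L − X_C) = j676.3 Ω
Parallel: Z = Z₁Z₂/(Z₁+Z₂), |Z| = 655.9 Ω, ∠Z = 75.89°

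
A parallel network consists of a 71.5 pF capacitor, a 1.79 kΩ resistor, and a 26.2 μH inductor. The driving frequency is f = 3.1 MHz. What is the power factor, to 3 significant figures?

ω = 2πf = 1.948e+07 rad/s
X_L = ωL = 510 Ω
X_C = 1/(ωC) = 718 Ω
Parallel: admittances add. Y = 1/R + 1/(jωL) + jωC
Y = (0.000559 − j0.000567) S
|Y| = 0.000796 S → |Z| = 1/|Y| = 1260 Ω, ∠Z = −∠Y = 45.4°
cos φ = cos(45.4°) = 0.702

0.702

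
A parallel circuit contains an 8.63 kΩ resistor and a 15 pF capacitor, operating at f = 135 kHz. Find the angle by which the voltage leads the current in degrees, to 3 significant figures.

ω = 2πf = 848200 rad/s
X_C = 1/(ωC) = 78600 Ω
Parallel: admittances add. Y = 1/R + jωC
Y = (0.000116 + j1.27e-05) S
|Y| = 0.000117 S → |Z| = 1/|Y| = 8580 Ω, ∠Z = −∠Y = -6.27°

-6.27°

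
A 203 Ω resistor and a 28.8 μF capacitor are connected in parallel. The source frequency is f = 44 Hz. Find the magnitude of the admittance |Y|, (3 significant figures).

9.36 mS

ω = 2πf = 276.5 rad/s
X_C = 1/(ωC) = 126 Ω
Parallel: admittances add. Y = 1/R + jωC
Y = (0.00493 + j0.00796) S
|Y| = 0.00936 S → |Z| = 1/|Y| = 107 Ω, ∠Z = −∠Y = -58.3°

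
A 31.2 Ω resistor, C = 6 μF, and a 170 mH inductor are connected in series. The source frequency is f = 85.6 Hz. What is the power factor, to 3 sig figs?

0.141

ω = 2πf = 537.8 rad/s
X_L = ωL = 91.4 Ω
X_C = 1/(ωC) = 310 Ω
Net reactance X = X_L − X_C = -218 Ω
Z = 31.2 − j218 Ω
|Z| = √(31.2² + 218²) = 221 Ω
∠Z = arctan(-218/31.2) = -81.9°
cos φ = cos(-81.9°) = 0.141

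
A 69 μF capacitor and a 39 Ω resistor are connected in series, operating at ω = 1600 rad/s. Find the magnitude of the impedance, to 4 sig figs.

X_C = 1/(ωC) = 9.058 Ω
Z = 39.00 − j9.058 Ω
|Z| = √(39.00² + 9.058²) = 40.04 Ω

40.04 Ω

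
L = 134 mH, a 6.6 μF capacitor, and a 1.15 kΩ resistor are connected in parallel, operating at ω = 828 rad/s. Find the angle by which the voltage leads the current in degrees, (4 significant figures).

76.23°

X_L = ωL = 111.0 Ω
X_C = 1/(ωC) = 183.0 Ω
Parallel: admittances add. Y = 1/R + 1/(jωL) + jωC
Y = (0.0008696 − j0.003548) S
|Y| = 0.003653 S → |Z| = 1/|Y| = 273.7 Ω, ∠Z = −∠Y = 76.23°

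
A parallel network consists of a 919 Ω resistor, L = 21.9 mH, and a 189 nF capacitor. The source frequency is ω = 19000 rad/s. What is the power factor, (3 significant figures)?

X_L = ωL = 416 Ω
X_C = 1/(ωC) = 278 Ω
Parallel: admittances add. Y = 1/R + 1/(jωL) + jωC
Y = (0.00109 + j0.00119) S
|Y| = 0.00161 S → |Z| = 1/|Y| = 621 Ω, ∠Z = −∠Y = -47.5°
cos φ = cos(-47.5°) = 0.676

0.676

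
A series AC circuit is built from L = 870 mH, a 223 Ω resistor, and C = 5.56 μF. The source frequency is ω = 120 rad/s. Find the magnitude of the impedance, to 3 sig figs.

X_L = ωL = 104 Ω
X_C = 1/(ωC) = 1500 Ω
Net reactance X = X_L − X_C = -1390 Ω
Z = 223 − j1390 Ω
|Z| = √(223² + 1390²) = 1410 Ω

1410 Ω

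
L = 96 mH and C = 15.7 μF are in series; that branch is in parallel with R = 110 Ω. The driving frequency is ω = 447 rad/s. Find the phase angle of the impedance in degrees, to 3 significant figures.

-47.8°

X_L = ωL = 42.9 Ω
X_C = 1/(ωC) = 142 Ω
Branch 1: Z₁ = R = 110 Ω
Branch 2 (series LC): Z₂ = j(X_L − X_C) = −j99.6 Ω
Parallel: Z = Z₁Z₂/(Z₁+Z₂), |Z| = 73.8 Ω, ∠Z = -47.8°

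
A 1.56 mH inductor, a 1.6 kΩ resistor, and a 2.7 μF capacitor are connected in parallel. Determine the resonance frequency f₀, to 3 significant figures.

2.45 kHz

ω₀ = 1/√(LC) = 1/√(0.00156 × 2.7e-06) = 15410 rad/s
f₀ = ω₀/(2π) = 2.45 kHz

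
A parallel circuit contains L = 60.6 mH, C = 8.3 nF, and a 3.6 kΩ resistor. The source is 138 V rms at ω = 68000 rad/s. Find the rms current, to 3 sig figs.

58.7 mA

X_L = ωL = 4120 Ω
X_C = 1/(ωC) = 1770 Ω
Parallel: admittances add. Y = 1/R + 1/(jωL) + jωC
Y = (0.000278 + j0.000322) S
|Y| = 0.000425 S → |Z| = 1/|Y| = 2350 Ω, ∠Z = −∠Y = -49.2°
I = V/|Z| = 138/2350 = 58.7 mA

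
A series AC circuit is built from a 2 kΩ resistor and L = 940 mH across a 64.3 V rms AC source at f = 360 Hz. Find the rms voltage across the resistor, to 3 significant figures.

44.1 V

ω = 2πf = 2262 rad/s
X_L = ωL = 2130 Ω
Z = 2000 + j2130 Ω
|Z| = √(2000² + 2130²) = 2920 Ω
I = V/|Z| = 22.0 mA
V_R = I·|Z_R| = 0.0220 × 2000 = 44.1 V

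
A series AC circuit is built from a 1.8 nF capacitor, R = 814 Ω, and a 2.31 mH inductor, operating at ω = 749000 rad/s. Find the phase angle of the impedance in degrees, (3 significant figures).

X_L = ωL = 1730 Ω
X_C = 1/(ωC) = 742 Ω
Net reactance X = X_L − X_C = 988 Ω
Z = 814 + j988 Ω
|Z| = √(814² + 988²) = 1280 Ω
∠Z = arctan(988/814) = 50.5°

50.5°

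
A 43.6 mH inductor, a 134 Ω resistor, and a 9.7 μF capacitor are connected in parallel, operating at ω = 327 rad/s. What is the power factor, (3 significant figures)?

0.111

X_L = ωL = 14.3 Ω
X_C = 1/(ωC) = 315 Ω
Parallel: admittances add. Y = 1/R + 1/(jωL) + jωC
Y = (0.00746 − j0.0670) S
|Y| = 0.0674 S → |Z| = 1/|Y| = 14.8 Ω, ∠Z = −∠Y = 83.6°
cos φ = cos(83.6°) = 0.111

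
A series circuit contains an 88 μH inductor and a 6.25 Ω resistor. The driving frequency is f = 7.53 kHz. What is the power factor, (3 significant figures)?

0.832

ω = 2πf = 47310 rad/s
X_L = ωL = 4.16 Ω
Z = 6.25 + j4.16 Ω
|Z| = √(6.25² + 4.16²) = 7.51 Ω
∠Z = arctan(4.16/6.25) = 33.7°
cos φ = cos(33.7°) = 0.832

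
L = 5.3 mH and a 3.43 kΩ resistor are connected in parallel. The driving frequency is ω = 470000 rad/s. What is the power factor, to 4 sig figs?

X_L = ωL = 2491 Ω
Parallel: admittances add. Y = 1/R + 1/(jωL)
Y = (0.0002915 − j0.0004014) S
|Y| = 0.0004961 S → |Z| = 1/|Y| = 2016 Ω, ∠Z = −∠Y = 54.01°
cos φ = cos(54.01°) = 0.5876

0.5876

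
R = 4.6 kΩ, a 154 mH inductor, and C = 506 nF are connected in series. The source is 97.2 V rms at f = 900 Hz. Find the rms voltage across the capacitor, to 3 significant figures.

7.34 V

ω = 2πf = 5655 rad/s
X_L = ωL = 871 Ω
X_C = 1/(ωC) = 349 Ω
Net reactance X = X_L − X_C = 521 Ω
Z = 4600 + j521 Ω
|Z| = √(4600² + 521²) = 4630 Ω
I = V/|Z| = 21.0 mA
V_C = I·|Z_C| = 0.0210 × 349 = 7.34 V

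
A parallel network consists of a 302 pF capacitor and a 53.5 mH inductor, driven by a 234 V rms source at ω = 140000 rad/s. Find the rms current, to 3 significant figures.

21.3 mA

X_L = ωL = 7490 Ω
X_C = 1/(ωC) = 23700 Ω
Parallel: admittances add. Y = 1/(jωL) + jωC
Y = (0 − j9.12e-05) S
|Y| = 9.12e-05 S → |Z| = 1/|Y| = 11000 Ω, ∠Z = −∠Y = 90.0°
I = V/|Z| = 234/11000 = 21.3 mA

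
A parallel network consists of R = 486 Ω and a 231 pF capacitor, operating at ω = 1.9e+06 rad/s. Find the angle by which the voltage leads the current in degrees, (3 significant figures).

-12.0°

X_C = 1/(ωC) = 2280 Ω
Parallel: admittances add. Y = 1/R + jωC
Y = (0.00206 + j0.000439) S
|Y| = 0.00210 S → |Z| = 1/|Y| = 475 Ω, ∠Z = −∠Y = -12.0°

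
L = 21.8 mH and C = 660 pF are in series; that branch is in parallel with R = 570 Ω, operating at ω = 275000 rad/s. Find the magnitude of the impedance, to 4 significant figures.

369.5 Ω

X_L = ωL = 5995 Ω
X_C = 1/(ωC) = 5510 Ω
Branch 1: Z₁ = R = 570.0 Ω
Branch 2 (series LC): Z₂ = j(X_L − X_C) = j485.4 Ω
Parallel: Z = Z₁Z₂/(Z₁+Z₂), |Z| = 369.5 Ω, ∠Z = 49.59°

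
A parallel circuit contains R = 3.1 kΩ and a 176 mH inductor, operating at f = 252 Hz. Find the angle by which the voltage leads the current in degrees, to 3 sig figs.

84.9°

ω = 2πf = 1583 rad/s
X_L = ωL = 279 Ω
Parallel: admittances add. Y = 1/R + 1/(jωL)
Y = (0.000323 − j0.00359) S
|Y| = 0.00360 S → |Z| = 1/|Y| = 278 Ω, ∠Z = −∠Y = 84.9°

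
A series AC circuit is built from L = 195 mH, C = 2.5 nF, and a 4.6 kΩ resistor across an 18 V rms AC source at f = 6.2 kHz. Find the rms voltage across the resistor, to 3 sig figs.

ω = 2πf = 38960 rad/s
X_L = ωL = 7600 Ω
X_C = 1/(ωC) = 10300 Ω
Net reactance X = X_L − X_C = -2670 Ω
Z = 4600 − j2670 Ω
|Z| = √(4600² + 2670²) = 5320 Ω
I = V/|Z| = 3.38 mA
V_R = I·|Z_R| = 0.00338 × 4600 = 15.6 V

15.6 V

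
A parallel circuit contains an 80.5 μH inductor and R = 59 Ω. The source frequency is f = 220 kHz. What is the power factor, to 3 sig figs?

ω = 2πf = 1.382e+06 rad/s
X_L = ωL = 111 Ω
Parallel: admittances add. Y = 1/R + 1/(jωL)
Y = (0.0169 − j0.00899) S
|Y| = 0.0192 S → |Z| = 1/|Y| = 52.1 Ω, ∠Z = −∠Y = 27.9°
cos φ = cos(27.9°) = 0.883

0.883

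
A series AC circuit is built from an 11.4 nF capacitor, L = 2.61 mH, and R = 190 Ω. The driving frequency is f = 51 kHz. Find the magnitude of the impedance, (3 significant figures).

594 Ω

ω = 2πf = 320400 rad/s
X_L = ωL = 836 Ω
X_C = 1/(ωC) = 274 Ω
Net reactance X = X_L − X_C = 563 Ω
Z = 190 + j563 Ω
|Z| = √(190² + 563²) = 594 Ω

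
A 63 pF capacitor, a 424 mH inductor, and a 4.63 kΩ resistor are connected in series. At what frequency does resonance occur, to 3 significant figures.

30.8 kHz

ω₀ = 1/√(LC) = 1/√(0.424 × 6.3e-11) = 193500 rad/s
f₀ = ω₀/(2π) = 30.8 kHz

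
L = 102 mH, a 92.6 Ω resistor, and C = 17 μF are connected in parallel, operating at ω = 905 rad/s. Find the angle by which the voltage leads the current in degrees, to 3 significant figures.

X_L = ωL = 92.3 Ω
X_C = 1/(ωC) = 65.0 Ω
Parallel: admittances add. Y = 1/R + 1/(jωL) + jωC
Y = (0.0108 + j0.00455) S
|Y| = 0.0117 S → |Z| = 1/|Y| = 85.3 Ω, ∠Z = −∠Y = -22.9°

-22.9°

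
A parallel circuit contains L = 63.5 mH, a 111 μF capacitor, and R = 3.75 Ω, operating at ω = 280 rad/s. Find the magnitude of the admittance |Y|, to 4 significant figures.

267.9 mS

X_L = ωL = 17.78 Ω
X_C = 1/(ωC) = 32.18 Ω
Parallel: admittances add. Y = 1/R + 1/(jωL) + jωC
Y = (0.2667 − j0.02516) S
|Y| = 0.2679 S → |Z| = 1/|Y| = 3.733 Ω, ∠Z = −∠Y = 5.391°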